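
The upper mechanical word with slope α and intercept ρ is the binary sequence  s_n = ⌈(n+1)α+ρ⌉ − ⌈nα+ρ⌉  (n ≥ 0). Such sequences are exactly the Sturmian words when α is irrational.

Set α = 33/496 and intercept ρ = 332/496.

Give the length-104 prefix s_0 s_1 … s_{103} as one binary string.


00001000000000000000100000000000000100000000000000100000000000000100000000000000100000000000000100000000

n=0: ⌈(1·33+332)/496⌉ − ⌈(0·33+332)/496⌉ = ⌈365/496⌉ − ⌈332/496⌉ = 1 − 1 = 0
n=1: ⌈(2·33+332)/496⌉ − ⌈(1·33+332)/496⌉ = ⌈398/496⌉ − ⌈365/496⌉ = 1 − 1 = 0
n=2: ⌈(3·33+332)/496⌉ − ⌈(2·33+332)/496⌉ = ⌈431/496⌉ − ⌈398/496⌉ = 1 − 1 = 0
n=3: ⌈(4·33+332)/496⌉ − ⌈(3·33+332)/496⌉ = ⌈464/496⌉ − ⌈431/496⌉ = 1 − 1 = 0
n=4: ⌈(5·33+332)/496⌉ − ⌈(4·33+332)/496⌉ = ⌈497/496⌉ − ⌈464/496⌉ = 2 − 1 = 1
n=5: ⌈(6·33+332)/496⌉ − ⌈(5·33+332)/496⌉ = ⌈530/496⌉ − ⌈497/496⌉ = 2 − 2 = 0
n=6: ⌈(7·33+332)/496⌉ − ⌈(6·33+332)/496⌉ = ⌈563/496⌉ − ⌈530/496⌉ = 2 − 2 = 0
n=7: ⌈(8·33+332)/496⌉ − ⌈(7·33+332)/496⌉ = ⌈596/496⌉ − ⌈563/496⌉ = 2 − 2 = 0
n=8: ⌈(9·33+332)/496⌉ − ⌈(8·33+332)/496⌉ = ⌈629/496⌉ − ⌈596/496⌉ = 2 − 2 = 0
n=9: ⌈(10·33+332)/496⌉ − ⌈(9·33+332)/496⌉ = ⌈662/496⌉ − ⌈629/496⌉ = 2 − 2 = 0
n=10: ⌈(11·33+332)/496⌉ − ⌈(10·33+332)/496⌉ = ⌈695/496⌉ − ⌈662/496⌉ = 2 − 2 = 0
n=11: ⌈(12·33+332)/496⌉ − ⌈(11·33+332)/496⌉ = ⌈728/496⌉ − ⌈695/496⌉ = 2 − 2 = 0
n=12: ⌈(13·33+332)/496⌉ − ⌈(12·33+332)/496⌉ = ⌈761/496⌉ − ⌈728/496⌉ = 2 − 2 = 0
n=13: ⌈(14·33+332)/496⌉ − ⌈(13·33+332)/496⌉ = ⌈794/496⌉ − ⌈761/496⌉ = 2 − 2 = 0
n=14: ⌈(15·33+332)/496⌉ − ⌈(14·33+332)/496⌉ = ⌈827/496⌉ − ⌈794/496⌉ = 2 − 2 = 0
n=15: ⌈(16·33+332)/496⌉ − ⌈(15·33+332)/496⌉ = ⌈860/496⌉ − ⌈827/496⌉ = 2 − 2 = 0
n=16: ⌈(17·33+332)/496⌉ − ⌈(16·33+332)/496⌉ = ⌈893/496⌉ − ⌈860/496⌉ = 2 − 2 = 0
n=17: ⌈(18·33+332)/496⌉ − ⌈(17·33+332)/496⌉ = ⌈926/496⌉ − ⌈893/496⌉ = 2 − 2 = 0
n=18: ⌈(19·33+332)/496⌉ − ⌈(18·33+332)/496⌉ = ⌈959/496⌉ − ⌈926/496⌉ = 2 − 2 = 0
n=19: ⌈(20·33+332)/496⌉ − ⌈(19·33+332)/496⌉ = ⌈992/496⌉ − ⌈959/496⌉ = 2 − 2 = 0
n=20: ⌈(21·33+332)/496⌉ − ⌈(20·33+332)/496⌉ = ⌈1025/496⌉ − ⌈992/496⌉ = 3 − 2 = 1
n=21: ⌈(22·33+332)/496⌉ − ⌈(21·33+332)/496⌉ = ⌈1058/496⌉ − ⌈1025/496⌉ = 3 − 3 = 0
n=22: ⌈(23·33+332)/496⌉ − ⌈(22·33+332)/496⌉ = ⌈1091/496⌉ − ⌈1058/496⌉ = 3 − 3 = 0
n=23: ⌈(24·33+332)/496⌉ − ⌈(23·33+332)/496⌉ = ⌈1124/496⌉ − ⌈1091/496⌉ = 3 − 3 = 0
n=24: ⌈(25·33+332)/496⌉ − ⌈(24·33+332)/496⌉ = ⌈1157/496⌉ − ⌈1124/496⌉ = 3 − 3 = 0
n=25: ⌈(26·33+332)/496⌉ − ⌈(25·33+332)/496⌉ = ⌈1190/496⌉ − ⌈1157/496⌉ = 3 − 3 = 0
n=26: ⌈(27·33+332)/496⌉ − ⌈(26·33+332)/496⌉ = ⌈1223/496⌉ − ⌈1190/496⌉ = 3 − 3 = 0
n=27: ⌈(28·33+332)/496⌉ − ⌈(27·33+332)/496⌉ = ⌈1256/496⌉ − ⌈1223/496⌉ = 3 − 3 = 0
n=28: ⌈(29·33+332)/496⌉ − ⌈(28·33+332)/496⌉ = ⌈1289/496⌉ − ⌈1256/496⌉ = 3 − 3 = 0
n=29: ⌈(30·33+332)/496⌉ − ⌈(29·33+332)/496⌉ = ⌈1322/496⌉ − ⌈1289/496⌉ = 3 − 3 = 0
n=30: ⌈(31·33+332)/496⌉ − ⌈(30·33+332)/496⌉ = ⌈1355/496⌉ − ⌈1322/496⌉ = 3 − 3 = 0
n=31: ⌈(32·33+332)/496⌉ − ⌈(31·33+332)/496⌉ = ⌈1388/496⌉ − ⌈1355/496⌉ = 3 − 3 = 0
n=32: ⌈(33·33+332)/496⌉ − ⌈(32·33+332)/496⌉ = ⌈1421/496⌉ − ⌈1388/496⌉ = 3 − 3 = 0
n=33: ⌈(34·33+332)/496⌉ − ⌈(33·33+332)/496⌉ = ⌈1454/496⌉ − ⌈1421/496⌉ = 3 − 3 = 0
n=34: ⌈(35·33+332)/496⌉ − ⌈(34·33+332)/496⌉ = ⌈1487/496⌉ − ⌈1454/496⌉ = 3 − 3 = 0
n=35: ⌈(36·33+332)/496⌉ − ⌈(35·33+332)/496⌉ = ⌈1520/496⌉ − ⌈1487/496⌉ = 4 − 3 = 1
n=36: ⌈(37·33+332)/496⌉ − ⌈(36·33+332)/496⌉ = ⌈1553/496⌉ − ⌈1520/496⌉ = 4 − 4 = 0
n=37: ⌈(38·33+332)/496⌉ − ⌈(37·33+332)/496⌉ = ⌈1586/496⌉ − ⌈1553/496⌉ = 4 − 4 = 0
n=38: ⌈(39·33+332)/496⌉ − ⌈(38·33+332)/496⌉ = ⌈1619/496⌉ − ⌈1586/496⌉ = 4 − 4 = 0
n=39: ⌈(40·33+332)/496⌉ − ⌈(39·33+332)/496⌉ = ⌈1652/496⌉ − ⌈1619/496⌉ = 4 − 4 = 0
n=40: ⌈(41·33+332)/496⌉ − ⌈(40·33+332)/496⌉ = ⌈1685/496⌉ − ⌈1652/496⌉ = 4 − 4 = 0
n=41: ⌈(42·33+332)/496⌉ − ⌈(41·33+332)/496⌉ = ⌈1718/496⌉ − ⌈1685/496⌉ = 4 − 4 = 0
n=42: ⌈(43·33+332)/496⌉ − ⌈(42·33+332)/496⌉ = ⌈1751/496⌉ − ⌈1718/496⌉ = 4 − 4 = 0
n=43: ⌈(44·33+332)/496⌉ − ⌈(43·33+332)/496⌉ = ⌈1784/496⌉ − ⌈1751/496⌉ = 4 − 4 = 0
n=44: ⌈(45·33+332)/496⌉ − ⌈(44·33+332)/496⌉ = ⌈1817/496⌉ − ⌈1784/496⌉ = 4 − 4 = 0
n=45: ⌈(46·33+332)/496⌉ − ⌈(45·33+332)/496⌉ = ⌈1850/496⌉ − ⌈1817/496⌉ = 4 − 4 = 0
n=46: ⌈(47·33+332)/496⌉ − ⌈(46·33+332)/496⌉ = ⌈1883/496⌉ − ⌈1850/496⌉ = 4 − 4 = 0
n=47: ⌈(48·33+332)/496⌉ − ⌈(47·33+332)/496⌉ = ⌈1916/496⌉ − ⌈1883/496⌉ = 4 − 4 = 0
n=48: ⌈(49·33+332)/496⌉ − ⌈(48·33+332)/496⌉ = ⌈1949/496⌉ − ⌈1916/496⌉ = 4 − 4 = 0
n=49: ⌈(50·33+332)/496⌉ − ⌈(49·33+332)/496⌉ = ⌈1982/496⌉ − ⌈1949/496⌉ = 4 − 4 = 0
n=50: ⌈(51·33+332)/496⌉ − ⌈(50·33+332)/496⌉ = ⌈2015/496⌉ − ⌈1982/496⌉ = 5 − 4 = 1
n=51: ⌈(52·33+332)/496⌉ − ⌈(51·33+332)/496⌉ = ⌈2048/496⌉ − ⌈2015/496⌉ = 5 − 5 = 0
n=52: ⌈(53·33+332)/496⌉ − ⌈(52·33+332)/496⌉ = ⌈2081/496⌉ − ⌈2048/496⌉ = 5 − 5 = 0
n=53: ⌈(54·33+332)/496⌉ − ⌈(53·33+332)/496⌉ = ⌈2114/496⌉ − ⌈2081/496⌉ = 5 − 5 = 0
n=54: ⌈(55·33+332)/496⌉ − ⌈(54·33+332)/496⌉ = ⌈2147/496⌉ − ⌈2114/496⌉ = 5 − 5 = 0
n=55: ⌈(56·33+332)/496⌉ − ⌈(55·33+332)/496⌉ = ⌈2180/496⌉ − ⌈2147/496⌉ = 5 − 5 = 0
n=56: ⌈(57·33+332)/496⌉ − ⌈(56·33+332)/496⌉ = ⌈2213/496⌉ − ⌈2180/496⌉ = 5 − 5 = 0
n=57: ⌈(58·33+332)/496⌉ − ⌈(57·33+332)/496⌉ = ⌈2246/496⌉ − ⌈2213/496⌉ = 5 − 5 = 0
n=58: ⌈(59·33+332)/496⌉ − ⌈(58·33+332)/496⌉ = ⌈2279/496⌉ − ⌈2246/496⌉ = 5 − 5 = 0
n=59: ⌈(60·33+332)/496⌉ − ⌈(59·33+332)/496⌉ = ⌈2312/496⌉ − ⌈2279/496⌉ = 5 − 5 = 0
n=60: ⌈(61·33+332)/496⌉ − ⌈(60·33+332)/496⌉ = ⌈2345/496⌉ − ⌈2312/496⌉ = 5 − 5 = 0
n=61: ⌈(62·33+332)/496⌉ − ⌈(61·33+332)/496⌉ = ⌈2378/496⌉ − ⌈2345/496⌉ = 5 − 5 = 0
n=62: ⌈(63·33+332)/496⌉ − ⌈(62·33+332)/496⌉ = ⌈2411/496⌉ − ⌈2378/496⌉ = 5 − 5 = 0
n=63: ⌈(64·33+332)/496⌉ − ⌈(63·33+332)/496⌉ = ⌈2444/496⌉ − ⌈2411/496⌉ = 5 − 5 = 0
n=64: ⌈(65·33+332)/496⌉ − ⌈(64·33+332)/496⌉ = ⌈2477/496⌉ − ⌈2444/496⌉ = 5 − 5 = 0
n=65: ⌈(66·33+332)/496⌉ − ⌈(65·33+332)/496⌉ = ⌈2510/496⌉ − ⌈2477/496⌉ = 6 − 5 = 1
n=66: ⌈(67·33+332)/496⌉ − ⌈(66·33+332)/496⌉ = ⌈2543/496⌉ − ⌈2510/496⌉ = 6 − 6 = 0
n=67: ⌈(68·33+332)/496⌉ − ⌈(67·33+332)/496⌉ = ⌈2576/496⌉ − ⌈2543/496⌉ = 6 − 6 = 0
n=68: ⌈(69·33+332)/496⌉ − ⌈(68·33+332)/496⌉ = ⌈2609/496⌉ − ⌈2576/496⌉ = 6 − 6 = 0
n=69: ⌈(70·33+332)/496⌉ − ⌈(69·33+332)/496⌉ = ⌈2642/496⌉ − ⌈2609/496⌉ = 6 − 6 = 0
n=70: ⌈(71·33+332)/496⌉ − ⌈(70·33+332)/496⌉ = ⌈2675/496⌉ − ⌈2642/496⌉ = 6 − 6 = 0
n=71: ⌈(72·33+332)/496⌉ − ⌈(71·33+332)/496⌉ = ⌈2708/496⌉ − ⌈2675/496⌉ = 6 − 6 = 0
n=72: ⌈(73·33+332)/496⌉ − ⌈(72·33+332)/496⌉ = ⌈2741/496⌉ − ⌈2708/496⌉ = 6 − 6 = 0
n=73: ⌈(74·33+332)/496⌉ − ⌈(73·33+332)/496⌉ = ⌈2774/496⌉ − ⌈2741/496⌉ = 6 − 6 = 0
n=74: ⌈(75·33+332)/496⌉ − ⌈(74·33+332)/496⌉ = ⌈2807/496⌉ − ⌈2774/496⌉ = 6 − 6 = 0
n=75: ⌈(76·33+332)/496⌉ − ⌈(75·33+332)/496⌉ = ⌈2840/496⌉ − ⌈2807/496⌉ = 6 − 6 = 0
n=76: ⌈(77·33+332)/496⌉ − ⌈(76·33+332)/496⌉ = ⌈2873/496⌉ − ⌈2840/496⌉ = 6 − 6 = 0
n=77: ⌈(78·33+332)/496⌉ − ⌈(77·33+332)/496⌉ = ⌈2906/496⌉ − ⌈2873/496⌉ = 6 − 6 = 0
n=78: ⌈(79·33+332)/496⌉ − ⌈(78·33+332)/496⌉ = ⌈2939/496⌉ − ⌈2906/496⌉ = 6 − 6 = 0
n=79: ⌈(80·33+332)/496⌉ − ⌈(79·33+332)/496⌉ = ⌈2972/496⌉ − ⌈2939/496⌉ = 6 − 6 = 0
n=80: ⌈(81·33+332)/496⌉ − ⌈(80·33+332)/496⌉ = ⌈3005/496⌉ − ⌈2972/496⌉ = 7 − 6 = 1
n=81: ⌈(82·33+332)/496⌉ − ⌈(81·33+332)/496⌉ = ⌈3038/496⌉ − ⌈3005/496⌉ = 7 − 7 = 0
n=82: ⌈(83·33+332)/496⌉ − ⌈(82·33+332)/496⌉ = ⌈3071/496⌉ − ⌈3038/496⌉ = 7 − 7 = 0
n=83: ⌈(84·33+332)/496⌉ − ⌈(83·33+332)/496⌉ = ⌈3104/496⌉ − ⌈3071/496⌉ = 7 − 7 = 0
n=84: ⌈(85·33+332)/496⌉ − ⌈(84·33+332)/496⌉ = ⌈3137/496⌉ − ⌈3104/496⌉ = 7 − 7 = 0
n=85: ⌈(86·33+332)/496⌉ − ⌈(85·33+332)/496⌉ = ⌈3170/496⌉ − ⌈3137/496⌉ = 7 − 7 = 0
n=86: ⌈(87·33+332)/496⌉ − ⌈(86·33+332)/496⌉ = ⌈3203/496⌉ − ⌈3170/496⌉ = 7 − 7 = 0
n=87: ⌈(88·33+332)/496⌉ − ⌈(87·33+332)/496⌉ = ⌈3236/496⌉ − ⌈3203/496⌉ = 7 − 7 = 0
n=88: ⌈(89·33+332)/496⌉ − ⌈(88·33+332)/496⌉ = ⌈3269/496⌉ − ⌈3236/496⌉ = 7 − 7 = 0
n=89: ⌈(90·33+332)/496⌉ − ⌈(89·33+332)/496⌉ = ⌈3302/496⌉ − ⌈3269/496⌉ = 7 − 7 = 0
n=90: ⌈(91·33+332)/496⌉ − ⌈(90·33+332)/496⌉ = ⌈3335/496⌉ − ⌈3302/496⌉ = 7 − 7 = 0
n=91: ⌈(92·33+332)/496⌉ − ⌈(91·33+332)/496⌉ = ⌈3368/496⌉ − ⌈3335/496⌉ = 7 − 7 = 0
n=92: ⌈(93·33+332)/496⌉ − ⌈(92·33+332)/496⌉ = ⌈3401/496⌉ − ⌈3368/496⌉ = 7 − 7 = 0
n=93: ⌈(94·33+332)/496⌉ − ⌈(93·33+332)/496⌉ = ⌈3434/496⌉ − ⌈3401/496⌉ = 7 − 7 = 0
n=94: ⌈(95·33+332)/496⌉ − ⌈(94·33+332)/496⌉ = ⌈3467/496⌉ − ⌈3434/496⌉ = 7 − 7 = 0
n=95: ⌈(96·33+332)/496⌉ − ⌈(95·33+332)/496⌉ = ⌈3500/496⌉ − ⌈3467/496⌉ = 8 − 7 = 1
n=96: ⌈(97·33+332)/496⌉ − ⌈(96·33+332)/496⌉ = ⌈3533/496⌉ − ⌈3500/496⌉ = 8 − 8 = 0
n=97: ⌈(98·33+332)/496⌉ − ⌈(97·33+332)/496⌉ = ⌈3566/496⌉ − ⌈3533/496⌉ = 8 − 8 = 0
n=98: ⌈(99·33+332)/496⌉ − ⌈(98·33+332)/496⌉ = ⌈3599/496⌉ − ⌈3566/496⌉ = 8 − 8 = 0
n=99: ⌈(100·33+332)/496⌉ − ⌈(99·33+332)/496⌉ = ⌈3632/496⌉ − ⌈3599/496⌉ = 8 − 8 = 0
n=100: ⌈(101·33+332)/496⌉ − ⌈(100·33+332)/496⌉ = ⌈3665/496⌉ − ⌈3632/496⌉ = 8 − 8 = 0
n=101: ⌈(102·33+332)/496⌉ − ⌈(101·33+332)/496⌉ = ⌈3698/496⌉ − ⌈3665/496⌉ = 8 − 8 = 0
n=102: ⌈(103·33+332)/496⌉ − ⌈(102·33+332)/496⌉ = ⌈3731/496⌉ − ⌈3698/496⌉ = 8 − 8 = 0
n=103: ⌈(104·33+332)/496⌉ − ⌈(103·33+332)/496⌉ = ⌈3764/496⌉ − ⌈3731/496⌉ = 8 − 8 = 0


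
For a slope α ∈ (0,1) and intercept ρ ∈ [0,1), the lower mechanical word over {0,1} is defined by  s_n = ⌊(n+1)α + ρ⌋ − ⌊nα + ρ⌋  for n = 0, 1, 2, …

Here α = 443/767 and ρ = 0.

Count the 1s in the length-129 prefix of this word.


74

#1s = Σ_{n=0}^{128} s_n = Σ_{n=0}^{128} (⌊(n+1)α+ρ⌋ − ⌊nα+ρ⌋)
the sum telescopes: every ⌊nα+ρ⌋ with 0 < n < 129 appears once with + and once with −, leaving ⌊129α+ρ⌋ − ⌊0·α+ρ⌋
129α + ρ = (129·443) / 767 = 57147/767
ρ = 0/767
⌊57147/767⌋ = 74,  ⌊0/767⌋ = 0
#1s = 74 − 0 = 74


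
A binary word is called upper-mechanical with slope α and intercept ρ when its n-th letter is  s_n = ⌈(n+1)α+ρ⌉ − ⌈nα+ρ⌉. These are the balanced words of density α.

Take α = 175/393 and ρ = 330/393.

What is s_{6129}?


0

(n+1)α + ρ = (6130·175 + 330) / 393 = 1073080/393
nα + ρ     = (6129·175 + 330) / 393 = 1072905/393
⌈1073080/393⌉ = 2731,  ⌈1072905/393⌉ = 2731
s_{6129} = 2731 − 2731 = 0


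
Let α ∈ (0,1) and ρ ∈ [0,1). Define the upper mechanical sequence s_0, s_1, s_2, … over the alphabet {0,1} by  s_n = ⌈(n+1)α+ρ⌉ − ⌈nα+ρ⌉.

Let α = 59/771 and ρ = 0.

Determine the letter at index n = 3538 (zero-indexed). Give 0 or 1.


(n+1)α + ρ = (3539·59) / 771 = 208801/771
nα + ρ     = (3538·59) / 771 = 208742/771
⌈208801/771⌉ = 271,  ⌈208742/771⌉ = 271
s_{3538} = 271 − 271 = 0

0


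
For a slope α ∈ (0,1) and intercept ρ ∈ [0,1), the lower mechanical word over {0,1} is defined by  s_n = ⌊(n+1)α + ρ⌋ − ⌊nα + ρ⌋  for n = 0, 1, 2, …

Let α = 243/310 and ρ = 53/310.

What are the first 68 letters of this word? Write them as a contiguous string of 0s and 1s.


n=0: ⌊(1·243+53)/310⌋ − ⌊(0·243+53)/310⌋ = ⌊296/310⌋ − ⌊53/310⌋ = 0 − 0 = 0
n=1: ⌊(2·243+53)/310⌋ − ⌊(1·243+53)/310⌋ = ⌊539/310⌋ − ⌊296/310⌋ = 1 − 0 = 1
n=2: ⌊(3·243+53)/310⌋ − ⌊(2·243+53)/310⌋ = ⌊782/310⌋ − ⌊539/310⌋ = 2 − 1 = 1
n=3: ⌊(4·243+53)/310⌋ − ⌊(3·243+53)/310⌋ = ⌊1025/310⌋ − ⌊782/310⌋ = 3 − 2 = 1
n=4: ⌊(5·243+53)/310⌋ − ⌊(4·243+53)/310⌋ = ⌊1268/310⌋ − ⌊1025/310⌋ = 4 − 3 = 1
n=5: ⌊(6·243+53)/310⌋ − ⌊(5·243+53)/310⌋ = ⌊1511/310⌋ − ⌊1268/310⌋ = 4 − 4 = 0
n=6: ⌊(7·243+53)/310⌋ − ⌊(6·243+53)/310⌋ = ⌊1754/310⌋ − ⌊1511/310⌋ = 5 − 4 = 1
n=7: ⌊(8·243+53)/310⌋ − ⌊(7·243+53)/310⌋ = ⌊1997/310⌋ − ⌊1754/310⌋ = 6 − 5 = 1
n=8: ⌊(9·243+53)/310⌋ − ⌊(8·243+53)/310⌋ = ⌊2240/310⌋ − ⌊1997/310⌋ = 7 − 6 = 1
n=9: ⌊(10·243+53)/310⌋ − ⌊(9·243+53)/310⌋ = ⌊2483/310⌋ − ⌊2240/310⌋ = 8 − 7 = 1
n=10: ⌊(11·243+53)/310⌋ − ⌊(10·243+53)/310⌋ = ⌊2726/310⌋ − ⌊2483/310⌋ = 8 − 8 = 0
n=11: ⌊(12·243+53)/310⌋ − ⌊(11·243+53)/310⌋ = ⌊2969/310⌋ − ⌊2726/310⌋ = 9 − 8 = 1
n=12: ⌊(13·243+53)/310⌋ − ⌊(12·243+53)/310⌋ = ⌊3212/310⌋ − ⌊2969/310⌋ = 10 − 9 = 1
n=13: ⌊(14·243+53)/310⌋ − ⌊(13·243+53)/310⌋ = ⌊3455/310⌋ − ⌊3212/310⌋ = 11 − 10 = 1
n=14: ⌊(15·243+53)/310⌋ − ⌊(14·243+53)/310⌋ = ⌊3698/310⌋ − ⌊3455/310⌋ = 11 − 11 = 0
n=15: ⌊(16·243+53)/310⌋ − ⌊(15·243+53)/310⌋ = ⌊3941/310⌋ − ⌊3698/310⌋ = 12 − 11 = 1
n=16: ⌊(17·243+53)/310⌋ − ⌊(16·243+53)/310⌋ = ⌊4184/310⌋ − ⌊3941/310⌋ = 13 − 12 = 1
n=17: ⌊(18·243+53)/310⌋ − ⌊(17·243+53)/310⌋ = ⌊4427/310⌋ − ⌊4184/310⌋ = 14 − 13 = 1
n=18: ⌊(19·243+53)/310⌋ − ⌊(18·243+53)/310⌋ = ⌊4670/310⌋ − ⌊4427/310⌋ = 15 − 14 = 1
n=19: ⌊(20·243+53)/310⌋ − ⌊(19·243+53)/310⌋ = ⌊4913/310⌋ − ⌊4670/310⌋ = 15 − 15 = 0
n=20: ⌊(21·243+53)/310⌋ − ⌊(20·243+53)/310⌋ = ⌊5156/310⌋ − ⌊4913/310⌋ = 16 − 15 = 1
n=21: ⌊(22·243+53)/310⌋ − ⌊(21·243+53)/310⌋ = ⌊5399/310⌋ − ⌊5156/310⌋ = 17 − 16 = 1
n=22: ⌊(23·243+53)/310⌋ − ⌊(22·243+53)/310⌋ = ⌊5642/310⌋ − ⌊5399/310⌋ = 18 − 17 = 1
n=23: ⌊(24·243+53)/310⌋ − ⌊(23·243+53)/310⌋ = ⌊5885/310⌋ − ⌊5642/310⌋ = 18 − 18 = 0
n=24: ⌊(25·243+53)/310⌋ − ⌊(24·243+53)/310⌋ = ⌊6128/310⌋ − ⌊5885/310⌋ = 19 − 18 = 1
n=25: ⌊(26·243+53)/310⌋ − ⌊(25·243+53)/310⌋ = ⌊6371/310⌋ − ⌊6128/310⌋ = 20 − 19 = 1
n=26: ⌊(27·243+53)/310⌋ − ⌊(26·243+53)/310⌋ = ⌊6614/310⌋ − ⌊6371/310⌋ = 21 − 20 = 1
n=27: ⌊(28·243+53)/310⌋ − ⌊(27·243+53)/310⌋ = ⌊6857/310⌋ − ⌊6614/310⌋ = 22 − 21 = 1
n=28: ⌊(29·243+53)/310⌋ − ⌊(28·243+53)/310⌋ = ⌊7100/310⌋ − ⌊6857/310⌋ = 22 − 22 = 0
n=29: ⌊(30·243+53)/310⌋ − ⌊(29·243+53)/310⌋ = ⌊7343/310⌋ − ⌊7100/310⌋ = 23 − 22 = 1
n=30: ⌊(31·243+53)/310⌋ − ⌊(30·243+53)/310⌋ = ⌊7586/310⌋ − ⌊7343/310⌋ = 24 − 23 = 1
n=31: ⌊(32·243+53)/310⌋ − ⌊(31·243+53)/310⌋ = ⌊7829/310⌋ − ⌊7586/310⌋ = 25 − 24 = 1
n=32: ⌊(33·243+53)/310⌋ − ⌊(32·243+53)/310⌋ = ⌊8072/310⌋ − ⌊7829/310⌋ = 26 − 25 = 1
n=33: ⌊(34·243+53)/310⌋ − ⌊(33·243+53)/310⌋ = ⌊8315/310⌋ − ⌊8072/310⌋ = 26 − 26 = 0
n=34: ⌊(35·243+53)/310⌋ − ⌊(34·243+53)/310⌋ = ⌊8558/310⌋ − ⌊8315/310⌋ = 27 − 26 = 1
n=35: ⌊(36·243+53)/310⌋ − ⌊(35·243+53)/310⌋ = ⌊8801/310⌋ − ⌊8558/310⌋ = 28 − 27 = 1
n=36: ⌊(37·243+53)/310⌋ − ⌊(36·243+53)/310⌋ = ⌊9044/310⌋ − ⌊8801/310⌋ = 29 − 28 = 1
n=37: ⌊(38·243+53)/310⌋ − ⌊(37·243+53)/310⌋ = ⌊9287/310⌋ − ⌊9044/310⌋ = 29 − 29 = 0
n=38: ⌊(39·243+53)/310⌋ − ⌊(38·243+53)/310⌋ = ⌊9530/310⌋ − ⌊9287/310⌋ = 30 − 29 = 1
n=39: ⌊(40·243+53)/310⌋ − ⌊(39·243+53)/310⌋ = ⌊9773/310⌋ − ⌊9530/310⌋ = 31 − 30 = 1
n=40: ⌊(41·243+53)/310⌋ − ⌊(40·243+53)/310⌋ = ⌊10016/310⌋ − ⌊9773/310⌋ = 32 − 31 = 1
n=41: ⌊(42·243+53)/310⌋ − ⌊(41·243+53)/310⌋ = ⌊10259/310⌋ − ⌊10016/310⌋ = 33 − 32 = 1
n=42: ⌊(43·243+53)/310⌋ − ⌊(42·243+53)/310⌋ = ⌊10502/310⌋ − ⌊10259/310⌋ = 33 − 33 = 0
n=43: ⌊(44·243+53)/310⌋ − ⌊(43·243+53)/310⌋ = ⌊10745/310⌋ − ⌊10502/310⌋ = 34 − 33 = 1
n=44: ⌊(45·243+53)/310⌋ − ⌊(44·243+53)/310⌋ = ⌊10988/310⌋ − ⌊10745/310⌋ = 35 − 34 = 1
n=45: ⌊(46·243+53)/310⌋ − ⌊(45·243+53)/310⌋ = ⌊11231/310⌋ − ⌊10988/310⌋ = 36 − 35 = 1
n=46: ⌊(47·243+53)/310⌋ − ⌊(46·243+53)/310⌋ = ⌊11474/310⌋ − ⌊11231/310⌋ = 37 − 36 = 1
n=47: ⌊(48·243+53)/310⌋ − ⌊(47·243+53)/310⌋ = ⌊11717/310⌋ − ⌊11474/310⌋ = 37 − 37 = 0
n=48: ⌊(49·243+53)/310⌋ − ⌊(48·243+53)/310⌋ = ⌊11960/310⌋ − ⌊11717/310⌋ = 38 − 37 = 1
n=49: ⌊(50·243+53)/310⌋ − ⌊(49·243+53)/310⌋ = ⌊12203/310⌋ − ⌊11960/310⌋ = 39 − 38 = 1
n=50: ⌊(51·243+53)/310⌋ − ⌊(50·243+53)/310⌋ = ⌊12446/310⌋ − ⌊12203/310⌋ = 40 − 39 = 1
n=51: ⌊(52·243+53)/310⌋ − ⌊(51·243+53)/310⌋ = ⌊12689/310⌋ − ⌊12446/310⌋ = 40 − 40 = 0
n=52: ⌊(53·243+53)/310⌋ − ⌊(52·243+53)/310⌋ = ⌊12932/310⌋ − ⌊12689/310⌋ = 41 − 40 = 1
n=53: ⌊(54·243+53)/310⌋ − ⌊(53·243+53)/310⌋ = ⌊13175/310⌋ − ⌊12932/310⌋ = 42 − 41 = 1
n=54: ⌊(55·243+53)/310⌋ − ⌊(54·243+53)/310⌋ = ⌊13418/310⌋ − ⌊13175/310⌋ = 43 − 42 = 1
n=55: ⌊(56·243+53)/310⌋ − ⌊(55·243+53)/310⌋ = ⌊13661/310⌋ − ⌊13418/310⌋ = 44 − 43 = 1
n=56: ⌊(57·243+53)/310⌋ − ⌊(56·243+53)/310⌋ = ⌊13904/310⌋ − ⌊13661/310⌋ = 44 − 44 = 0
n=57: ⌊(58·243+53)/310⌋ − ⌊(57·243+53)/310⌋ = ⌊14147/310⌋ − ⌊13904/310⌋ = 45 − 44 = 1
n=58: ⌊(59·243+53)/310⌋ − ⌊(58·243+53)/310⌋ = ⌊14390/310⌋ − ⌊14147/310⌋ = 46 − 45 = 1
n=59: ⌊(60·243+53)/310⌋ − ⌊(59·243+53)/310⌋ = ⌊14633/310⌋ − ⌊14390/310⌋ = 47 − 46 = 1
n=60: ⌊(61·243+53)/310⌋ − ⌊(60·243+53)/310⌋ = ⌊14876/310⌋ − ⌊14633/310⌋ = 47 − 47 = 0
n=61: ⌊(62·243+53)/310⌋ − ⌊(61·243+53)/310⌋ = ⌊15119/310⌋ − ⌊14876/310⌋ = 48 − 47 = 1
n=62: ⌊(63·243+53)/310⌋ − ⌊(62·243+53)/310⌋ = ⌊15362/310⌋ − ⌊15119/310⌋ = 49 − 48 = 1
n=63: ⌊(64·243+53)/310⌋ − ⌊(63·243+53)/310⌋ = ⌊15605/310⌋ − ⌊15362/310⌋ = 50 − 49 = 1
n=64: ⌊(65·243+53)/310⌋ − ⌊(64·243+53)/310⌋ = ⌊15848/310⌋ − ⌊15605/310⌋ = 51 − 50 = 1
n=65: ⌊(66·243+53)/310⌋ − ⌊(65·243+53)/310⌋ = ⌊16091/310⌋ − ⌊15848/310⌋ = 51 − 51 = 0
n=66: ⌊(67·243+53)/310⌋ − ⌊(66·243+53)/310⌋ = ⌊16334/310⌋ − ⌊16091/310⌋ = 52 − 51 = 1
n=67: ⌊(68·243+53)/310⌋ − ⌊(67·243+53)/310⌋ = ⌊16577/310⌋ − ⌊16334/310⌋ = 53 − 52 = 1

01111011110111011110111011110111101110111101111011101111011101111011


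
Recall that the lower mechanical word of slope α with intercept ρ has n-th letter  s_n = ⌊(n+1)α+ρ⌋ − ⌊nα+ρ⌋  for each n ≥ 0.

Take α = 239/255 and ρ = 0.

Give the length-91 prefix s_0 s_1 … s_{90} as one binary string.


0111111111111110111111111111111011111111111111101111111111111110111111111111111011111111111

n=0: ⌊(1·239)/255⌋ − ⌊(0·239)/255⌋ = ⌊239/255⌋ − ⌊0/255⌋ = 0 − 0 = 0
n=1: ⌊(2·239)/255⌋ − ⌊(1·239)/255⌋ = ⌊478/255⌋ − ⌊239/255⌋ = 1 − 0 = 1
n=2: ⌊(3·239)/255⌋ − ⌊(2·239)/255⌋ = ⌊717/255⌋ − ⌊478/255⌋ = 2 − 1 = 1
n=3: ⌊(4·239)/255⌋ − ⌊(3·239)/255⌋ = ⌊956/255⌋ − ⌊717/255⌋ = 3 − 2 = 1
n=4: ⌊(5·239)/255⌋ − ⌊(4·239)/255⌋ = ⌊1195/255⌋ − ⌊956/255⌋ = 4 − 3 = 1
n=5: ⌊(6·239)/255⌋ − ⌊(5·239)/255⌋ = ⌊1434/255⌋ − ⌊1195/255⌋ = 5 − 4 = 1
n=6: ⌊(7·239)/255⌋ − ⌊(6·239)/255⌋ = ⌊1673/255⌋ − ⌊1434/255⌋ = 6 − 5 = 1
n=7: ⌊(8·239)/255⌋ − ⌊(7·239)/255⌋ = ⌊1912/255⌋ − ⌊1673/255⌋ = 7 − 6 = 1
n=8: ⌊(9·239)/255⌋ − ⌊(8·239)/255⌋ = ⌊2151/255⌋ − ⌊1912/255⌋ = 8 − 7 = 1
n=9: ⌊(10·239)/255⌋ − ⌊(9·239)/255⌋ = ⌊2390/255⌋ − ⌊2151/255⌋ = 9 − 8 = 1
n=10: ⌊(11·239)/255⌋ − ⌊(10·239)/255⌋ = ⌊2629/255⌋ − ⌊2390/255⌋ = 10 − 9 = 1
n=11: ⌊(12·239)/255⌋ − ⌊(11·239)/255⌋ = ⌊2868/255⌋ − ⌊2629/255⌋ = 11 − 10 = 1
n=12: ⌊(13·239)/255⌋ − ⌊(12·239)/255⌋ = ⌊3107/255⌋ − ⌊2868/255⌋ = 12 − 11 = 1
n=13: ⌊(14·239)/255⌋ − ⌊(13·239)/255⌋ = ⌊3346/255⌋ − ⌊3107/255⌋ = 13 − 12 = 1
n=14: ⌊(15·239)/255⌋ − ⌊(14·239)/255⌋ = ⌊3585/255⌋ − ⌊3346/255⌋ = 14 − 13 = 1
n=15: ⌊(16·239)/255⌋ − ⌊(15·239)/255⌋ = ⌊3824/255⌋ − ⌊3585/255⌋ = 14 − 14 = 0
n=16: ⌊(17·239)/255⌋ − ⌊(16·239)/255⌋ = ⌊4063/255⌋ − ⌊3824/255⌋ = 15 − 14 = 1
n=17: ⌊(18·239)/255⌋ − ⌊(17·239)/255⌋ = ⌊4302/255⌋ − ⌊4063/255⌋ = 16 − 15 = 1
n=18: ⌊(19·239)/255⌋ − ⌊(18·239)/255⌋ = ⌊4541/255⌋ − ⌊4302/255⌋ = 17 − 16 = 1
n=19: ⌊(20·239)/255⌋ − ⌊(19·239)/255⌋ = ⌊4780/255⌋ − ⌊4541/255⌋ = 18 − 17 = 1
n=20: ⌊(21·239)/255⌋ − ⌊(20·239)/255⌋ = ⌊5019/255⌋ − ⌊4780/255⌋ = 19 − 18 = 1
n=21: ⌊(22·239)/255⌋ − ⌊(21·239)/255⌋ = ⌊5258/255⌋ − ⌊5019/255⌋ = 20 − 19 = 1
n=22: ⌊(23·239)/255⌋ − ⌊(22·239)/255⌋ = ⌊5497/255⌋ − ⌊5258/255⌋ = 21 − 20 = 1
n=23: ⌊(24·239)/255⌋ − ⌊(23·239)/255⌋ = ⌊5736/255⌋ − ⌊5497/255⌋ = 22 − 21 = 1
n=24: ⌊(25·239)/255⌋ − ⌊(24·239)/255⌋ = ⌊5975/255⌋ − ⌊5736/255⌋ = 23 − 22 = 1
n=25: ⌊(26·239)/255⌋ − ⌊(25·239)/255⌋ = ⌊6214/255⌋ − ⌊5975/255⌋ = 24 − 23 = 1
n=26: ⌊(27·239)/255⌋ − ⌊(26·239)/255⌋ = ⌊6453/255⌋ − ⌊6214/255⌋ = 25 − 24 = 1
n=27: ⌊(28·239)/255⌋ − ⌊(27·239)/255⌋ = ⌊6692/255⌋ − ⌊6453/255⌋ = 26 − 25 = 1
n=28: ⌊(29·239)/255⌋ − ⌊(28·239)/255⌋ = ⌊6931/255⌋ − ⌊6692/255⌋ = 27 − 26 = 1
n=29: ⌊(30·239)/255⌋ − ⌊(29·239)/255⌋ = ⌊7170/255⌋ − ⌊6931/255⌋ = 28 − 27 = 1
n=30: ⌊(31·239)/255⌋ − ⌊(30·239)/255⌋ = ⌊7409/255⌋ − ⌊7170/255⌋ = 29 − 28 = 1
n=31: ⌊(32·239)/255⌋ − ⌊(31·239)/255⌋ = ⌊7648/255⌋ − ⌊7409/255⌋ = 29 − 29 = 0
n=32: ⌊(33·239)/255⌋ − ⌊(32·239)/255⌋ = ⌊7887/255⌋ − ⌊7648/255⌋ = 30 − 29 = 1
n=33: ⌊(34·239)/255⌋ − ⌊(33·239)/255⌋ = ⌊8126/255⌋ − ⌊7887/255⌋ = 31 − 30 = 1
n=34: ⌊(35·239)/255⌋ − ⌊(34·239)/255⌋ = ⌊8365/255⌋ − ⌊8126/255⌋ = 32 − 31 = 1
n=35: ⌊(36·239)/255⌋ − ⌊(35·239)/255⌋ = ⌊8604/255⌋ − ⌊8365/255⌋ = 33 − 32 = 1
n=36: ⌊(37·239)/255⌋ − ⌊(36·239)/255⌋ = ⌊8843/255⌋ − ⌊8604/255⌋ = 34 − 33 = 1
n=37: ⌊(38·239)/255⌋ − ⌊(37·239)/255⌋ = ⌊9082/255⌋ − ⌊8843/255⌋ = 35 − 34 = 1
n=38: ⌊(39·239)/255⌋ − ⌊(38·239)/255⌋ = ⌊9321/255⌋ − ⌊9082/255⌋ = 36 − 35 = 1
n=39: ⌊(40·239)/255⌋ − ⌊(39·239)/255⌋ = ⌊9560/255⌋ − ⌊9321/255⌋ = 37 − 36 = 1
n=40: ⌊(41·239)/255⌋ − ⌊(40·239)/255⌋ = ⌊9799/255⌋ − ⌊9560/255⌋ = 38 − 37 = 1
n=41: ⌊(42·239)/255⌋ − ⌊(41·239)/255⌋ = ⌊10038/255⌋ − ⌊9799/255⌋ = 39 − 38 = 1
n=42: ⌊(43·239)/255⌋ − ⌊(42·239)/255⌋ = ⌊10277/255⌋ − ⌊10038/255⌋ = 40 − 39 = 1
n=43: ⌊(44·239)/255⌋ − ⌊(43·239)/255⌋ = ⌊10516/255⌋ − ⌊10277/255⌋ = 41 − 40 = 1
n=44: ⌊(45·239)/255⌋ − ⌊(44·239)/255⌋ = ⌊10755/255⌋ − ⌊10516/255⌋ = 42 − 41 = 1
n=45: ⌊(46·239)/255⌋ − ⌊(45·239)/255⌋ = ⌊10994/255⌋ − ⌊10755/255⌋ = 43 − 42 = 1
n=46: ⌊(47·239)/255⌋ − ⌊(46·239)/255⌋ = ⌊11233/255⌋ − ⌊10994/255⌋ = 44 − 43 = 1
n=47: ⌊(48·239)/255⌋ − ⌊(47·239)/255⌋ = ⌊11472/255⌋ − ⌊11233/255⌋ = 44 − 44 = 0
n=48: ⌊(49·239)/255⌋ − ⌊(48·239)/255⌋ = ⌊11711/255⌋ − ⌊11472/255⌋ = 45 − 44 = 1
n=49: ⌊(50·239)/255⌋ − ⌊(49·239)/255⌋ = ⌊11950/255⌋ − ⌊11711/255⌋ = 46 − 45 = 1
n=50: ⌊(51·239)/255⌋ − ⌊(50·239)/255⌋ = ⌊12189/255⌋ − ⌊11950/255⌋ = 47 − 46 = 1
n=51: ⌊(52·239)/255⌋ − ⌊(51·239)/255⌋ = ⌊12428/255⌋ − ⌊12189/255⌋ = 48 − 47 = 1
n=52: ⌊(53·239)/255⌋ − ⌊(52·239)/255⌋ = ⌊12667/255⌋ − ⌊12428/255⌋ = 49 − 48 = 1
n=53: ⌊(54·239)/255⌋ − ⌊(53·239)/255⌋ = ⌊12906/255⌋ − ⌊12667/255⌋ = 50 − 49 = 1
n=54: ⌊(55·239)/255⌋ − ⌊(54·239)/255⌋ = ⌊13145/255⌋ − ⌊12906/255⌋ = 51 − 50 = 1
n=55: ⌊(56·239)/255⌋ − ⌊(55·239)/255⌋ = ⌊13384/255⌋ − ⌊13145/255⌋ = 52 − 51 = 1
n=56: ⌊(57·239)/255⌋ − ⌊(56·239)/255⌋ = ⌊13623/255⌋ − ⌊13384/255⌋ = 53 − 52 = 1
n=57: ⌊(58·239)/255⌋ − ⌊(57·239)/255⌋ = ⌊13862/255⌋ − ⌊13623/255⌋ = 54 − 53 = 1
n=58: ⌊(59·239)/255⌋ − ⌊(58·239)/255⌋ = ⌊14101/255⌋ − ⌊13862/255⌋ = 55 − 54 = 1
n=59: ⌊(60·239)/255⌋ − ⌊(59·239)/255⌋ = ⌊14340/255⌋ − ⌊14101/255⌋ = 56 − 55 = 1
n=60: ⌊(61·239)/255⌋ − ⌊(60·239)/255⌋ = ⌊14579/255⌋ − ⌊14340/255⌋ = 57 − 56 = 1
n=61: ⌊(62·239)/255⌋ − ⌊(61·239)/255⌋ = ⌊14818/255⌋ − ⌊14579/255⌋ = 58 − 57 = 1
n=62: ⌊(63·239)/255⌋ − ⌊(62·239)/255⌋ = ⌊15057/255⌋ − ⌊14818/255⌋ = 59 − 58 = 1
n=63: ⌊(64·239)/255⌋ − ⌊(63·239)/255⌋ = ⌊15296/255⌋ − ⌊15057/255⌋ = 59 − 59 = 0
n=64: ⌊(65·239)/255⌋ − ⌊(64·239)/255⌋ = ⌊15535/255⌋ − ⌊15296/255⌋ = 60 − 59 = 1
n=65: ⌊(66·239)/255⌋ − ⌊(65·239)/255⌋ = ⌊15774/255⌋ − ⌊15535/255⌋ = 61 − 60 = 1
n=66: ⌊(67·239)/255⌋ − ⌊(66·239)/255⌋ = ⌊16013/255⌋ − ⌊15774/255⌋ = 62 − 61 = 1
n=67: ⌊(68·239)/255⌋ − ⌊(67·239)/255⌋ = ⌊16252/255⌋ − ⌊16013/255⌋ = 63 − 62 = 1
n=68: ⌊(69·239)/255⌋ − ⌊(68·239)/255⌋ = ⌊16491/255⌋ − ⌊16252/255⌋ = 64 − 63 = 1
n=69: ⌊(70·239)/255⌋ − ⌊(69·239)/255⌋ = ⌊16730/255⌋ − ⌊16491/255⌋ = 65 − 64 = 1
n=70: ⌊(71·239)/255⌋ − ⌊(70·239)/255⌋ = ⌊16969/255⌋ − ⌊16730/255⌋ = 66 − 65 = 1
n=71: ⌊(72·239)/255⌋ − ⌊(71·239)/255⌋ = ⌊17208/255⌋ − ⌊16969/255⌋ = 67 − 66 = 1
n=72: ⌊(73·239)/255⌋ − ⌊(72·239)/255⌋ = ⌊17447/255⌋ − ⌊17208/255⌋ = 68 − 67 = 1
n=73: ⌊(74·239)/255⌋ − ⌊(73·239)/255⌋ = ⌊17686/255⌋ − ⌊17447/255⌋ = 69 − 68 = 1
n=74: ⌊(75·239)/255⌋ − ⌊(74·239)/255⌋ = ⌊17925/255⌋ − ⌊17686/255⌋ = 70 − 69 = 1
n=75: ⌊(76·239)/255⌋ − ⌊(75·239)/255⌋ = ⌊18164/255⌋ − ⌊17925/255⌋ = 71 − 70 = 1
n=76: ⌊(77·239)/255⌋ − ⌊(76·239)/255⌋ = ⌊18403/255⌋ − ⌊18164/255⌋ = 72 − 71 = 1
n=77: ⌊(78·239)/255⌋ − ⌊(77·239)/255⌋ = ⌊18642/255⌋ − ⌊18403/255⌋ = 73 − 72 = 1
n=78: ⌊(79·239)/255⌋ − ⌊(78·239)/255⌋ = ⌊18881/255⌋ − ⌊18642/255⌋ = 74 − 73 = 1
n=79: ⌊(80·239)/255⌋ − ⌊(79·239)/255⌋ = ⌊19120/255⌋ − ⌊18881/255⌋ = 74 − 74 = 0
n=80: ⌊(81·239)/255⌋ − ⌊(80·239)/255⌋ = ⌊19359/255⌋ − ⌊19120/255⌋ = 75 − 74 = 1
n=81: ⌊(82·239)/255⌋ − ⌊(81·239)/255⌋ = ⌊19598/255⌋ − ⌊19359/255⌋ = 76 − 75 = 1
n=82: ⌊(83·239)/255⌋ − ⌊(82·239)/255⌋ = ⌊19837/255⌋ − ⌊19598/255⌋ = 77 − 76 = 1
n=83: ⌊(84·239)/255⌋ − ⌊(83·239)/255⌋ = ⌊20076/255⌋ − ⌊19837/255⌋ = 78 − 77 = 1
n=84: ⌊(85·239)/255⌋ − ⌊(84·239)/255⌋ = ⌊20315/255⌋ − ⌊20076/255⌋ = 79 − 78 = 1
n=85: ⌊(86·239)/255⌋ − ⌊(85·239)/255⌋ = ⌊20554/255⌋ − ⌊20315/255⌋ = 80 − 79 = 1
n=86: ⌊(87·239)/255⌋ − ⌊(86·239)/255⌋ = ⌊20793/255⌋ − ⌊20554/255⌋ = 81 − 80 = 1
n=87: ⌊(88·239)/255⌋ − ⌊(87·239)/255⌋ = ⌊21032/255⌋ − ⌊20793/255⌋ = 82 − 81 = 1
n=88: ⌊(89·239)/255⌋ − ⌊(88·239)/255⌋ = ⌊21271/255⌋ − ⌊21032/255⌋ = 83 − 82 = 1
n=89: ⌊(90·239)/255⌋ − ⌊(89·239)/255⌋ = ⌊21510/255⌋ − ⌊21271/255⌋ = 84 − 83 = 1
n=90: ⌊(91·239)/255⌋ − ⌊(90·239)/255⌋ = ⌊21749/255⌋ − ⌊21510/255⌋ = 85 − 84 = 1


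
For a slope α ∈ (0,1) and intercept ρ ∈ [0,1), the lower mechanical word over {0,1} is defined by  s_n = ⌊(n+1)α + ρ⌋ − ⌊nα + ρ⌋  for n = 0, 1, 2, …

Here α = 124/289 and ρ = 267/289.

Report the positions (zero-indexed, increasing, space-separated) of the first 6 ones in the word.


0 2 4 7 9 11

n=0: ⌊391/289⌋−⌊267/289⌋ = 1−0 = 1  ← one
n=1: ⌊515/289⌋−⌊391/289⌋ = 1−1 = 0
n=2: ⌊639/289⌋−⌊515/289⌋ = 2−1 = 1  ← one
n=3: ⌊763/289⌋−⌊639/289⌋ = 2−2 = 0
n=4: ⌊887/289⌋−⌊763/289⌋ = 3−2 = 1  ← one
n=5: ⌊1011/289⌋−⌊887/289⌋ = 3−3 = 0
n=6: ⌊1135/289⌋−⌊1011/289⌋ = 3−3 = 0
n=7: ⌊1259/289⌋−⌊1135/289⌋ = 4−3 = 1  ← one
n=8: ⌊1383/289⌋−⌊1259/289⌋ = 4−4 = 0
n=9: ⌊1507/289⌋−⌊1383/289⌋ = 5−4 = 1  ← one
n=10: ⌊1631/289⌋−⌊1507/289⌋ = 5−5 = 0
n=11: ⌊1755/289⌋−⌊1631/289⌋ = 6−5 = 1  ← one
positions of the first 6 ones: 0 2 4 7 9 11


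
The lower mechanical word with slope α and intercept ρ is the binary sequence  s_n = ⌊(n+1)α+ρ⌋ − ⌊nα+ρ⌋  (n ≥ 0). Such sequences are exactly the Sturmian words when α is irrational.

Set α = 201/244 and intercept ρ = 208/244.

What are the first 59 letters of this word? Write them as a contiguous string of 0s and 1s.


n=0: ⌊(1·201+208)/244⌋ − ⌊(0·201+208)/244⌋ = ⌊409/244⌋ − ⌊208/244⌋ = 1 − 0 = 1
n=1: ⌊(2·201+208)/244⌋ − ⌊(1·201+208)/244⌋ = ⌊610/244⌋ − ⌊409/244⌋ = 2 − 1 = 1
n=2: ⌊(3·201+208)/244⌋ − ⌊(2·201+208)/244⌋ = ⌊811/244⌋ − ⌊610/244⌋ = 3 − 2 = 1
n=3: ⌊(4·201+208)/244⌋ − ⌊(3·201+208)/244⌋ = ⌊1012/244⌋ − ⌊811/244⌋ = 4 − 3 = 1
n=4: ⌊(5·201+208)/244⌋ − ⌊(4·201+208)/244⌋ = ⌊1213/244⌋ − ⌊1012/244⌋ = 4 − 4 = 0
n=5: ⌊(6·201+208)/244⌋ − ⌊(5·201+208)/244⌋ = ⌊1414/244⌋ − ⌊1213/244⌋ = 5 − 4 = 1
n=6: ⌊(7·201+208)/244⌋ − ⌊(6·201+208)/244⌋ = ⌊1615/244⌋ − ⌊1414/244⌋ = 6 − 5 = 1
n=7: ⌊(8·201+208)/244⌋ − ⌊(7·201+208)/244⌋ = ⌊1816/244⌋ − ⌊1615/244⌋ = 7 − 6 = 1
n=8: ⌊(9·201+208)/244⌋ − ⌊(8·201+208)/244⌋ = ⌊2017/244⌋ − ⌊1816/244⌋ = 8 − 7 = 1
n=9: ⌊(10·201+208)/244⌋ − ⌊(9·201+208)/244⌋ = ⌊2218/244⌋ − ⌊2017/244⌋ = 9 − 8 = 1
n=10: ⌊(11·201+208)/244⌋ − ⌊(10·201+208)/244⌋ = ⌊2419/244⌋ − ⌊2218/244⌋ = 9 − 9 = 0
n=11: ⌊(12·201+208)/244⌋ − ⌊(11·201+208)/244⌋ = ⌊2620/244⌋ − ⌊2419/244⌋ = 10 − 9 = 1
n=12: ⌊(13·201+208)/244⌋ − ⌊(12·201+208)/244⌋ = ⌊2821/244⌋ − ⌊2620/244⌋ = 11 − 10 = 1
n=13: ⌊(14·201+208)/244⌋ − ⌊(13·201+208)/244⌋ = ⌊3022/244⌋ − ⌊2821/244⌋ = 12 − 11 = 1
n=14: ⌊(15·201+208)/244⌋ − ⌊(14·201+208)/244⌋ = ⌊3223/244⌋ − ⌊3022/244⌋ = 13 − 12 = 1
n=15: ⌊(16·201+208)/244⌋ − ⌊(15·201+208)/244⌋ = ⌊3424/244⌋ − ⌊3223/244⌋ = 14 − 13 = 1
n=16: ⌊(17·201+208)/244⌋ − ⌊(16·201+208)/244⌋ = ⌊3625/244⌋ − ⌊3424/244⌋ = 14 − 14 = 0
n=17: ⌊(18·201+208)/244⌋ − ⌊(17·201+208)/244⌋ = ⌊3826/244⌋ − ⌊3625/244⌋ = 15 − 14 = 1
n=18: ⌊(19·201+208)/244⌋ − ⌊(18·201+208)/244⌋ = ⌊4027/244⌋ − ⌊3826/244⌋ = 16 − 15 = 1
n=19: ⌊(20·201+208)/244⌋ − ⌊(19·201+208)/244⌋ = ⌊4228/244⌋ − ⌊4027/244⌋ = 17 − 16 = 1
n=20: ⌊(21·201+208)/244⌋ − ⌊(20·201+208)/244⌋ = ⌊4429/244⌋ − ⌊4228/244⌋ = 18 − 17 = 1
n=21: ⌊(22·201+208)/244⌋ − ⌊(21·201+208)/244⌋ = ⌊4630/244⌋ − ⌊4429/244⌋ = 18 − 18 = 0
n=22: ⌊(23·201+208)/244⌋ − ⌊(22·201+208)/244⌋ = ⌊4831/244⌋ − ⌊4630/244⌋ = 19 − 18 = 1
n=23: ⌊(24·201+208)/244⌋ − ⌊(23·201+208)/244⌋ = ⌊5032/244⌋ − ⌊4831/244⌋ = 20 − 19 = 1
n=24: ⌊(25·201+208)/244⌋ − ⌊(24·201+208)/244⌋ = ⌊5233/244⌋ − ⌊5032/244⌋ = 21 − 20 = 1
n=25: ⌊(26·201+208)/244⌋ − ⌊(25·201+208)/244⌋ = ⌊5434/244⌋ − ⌊5233/244⌋ = 22 − 21 = 1
n=26: ⌊(27·201+208)/244⌋ − ⌊(26·201+208)/244⌋ = ⌊5635/244⌋ − ⌊5434/244⌋ = 23 − 22 = 1
n=27: ⌊(28·201+208)/244⌋ − ⌊(27·201+208)/244⌋ = ⌊5836/244⌋ − ⌊5635/244⌋ = 23 − 23 = 0
n=28: ⌊(29·201+208)/244⌋ − ⌊(28·201+208)/244⌋ = ⌊6037/244⌋ − ⌊5836/244⌋ = 24 − 23 = 1
n=29: ⌊(30·201+208)/244⌋ − ⌊(29·201+208)/244⌋ = ⌊6238/244⌋ − ⌊6037/244⌋ = 25 − 24 = 1
n=30: ⌊(31·201+208)/244⌋ − ⌊(30·201+208)/244⌋ = ⌊6439/244⌋ − ⌊6238/244⌋ = 26 − 25 = 1
n=31: ⌊(32·201+208)/244⌋ − ⌊(31·201+208)/244⌋ = ⌊6640/244⌋ − ⌊6439/244⌋ = 27 − 26 = 1
n=32: ⌊(33·201+208)/244⌋ − ⌊(32·201+208)/244⌋ = ⌊6841/244⌋ − ⌊6640/244⌋ = 28 − 27 = 1
n=33: ⌊(34·201+208)/244⌋ − ⌊(33·201+208)/244⌋ = ⌊7042/244⌋ − ⌊6841/244⌋ = 28 − 28 = 0
n=34: ⌊(35·201+208)/244⌋ − ⌊(34·201+208)/244⌋ = ⌊7243/244⌋ − ⌊7042/244⌋ = 29 − 28 = 1
n=35: ⌊(36·201+208)/244⌋ − ⌊(35·201+208)/244⌋ = ⌊7444/244⌋ − ⌊7243/244⌋ = 30 − 29 = 1
n=36: ⌊(37·201+208)/244⌋ − ⌊(36·201+208)/244⌋ = ⌊7645/244⌋ − ⌊7444/244⌋ = 31 − 30 = 1
n=37: ⌊(38·201+208)/244⌋ − ⌊(37·201+208)/244⌋ = ⌊7846/244⌋ − ⌊7645/244⌋ = 32 − 31 = 1
n=38: ⌊(39·201+208)/244⌋ − ⌊(38·201+208)/244⌋ = ⌊8047/244⌋ − ⌊7846/244⌋ = 32 − 32 = 0
n=39: ⌊(40·201+208)/244⌋ − ⌊(39·201+208)/244⌋ = ⌊8248/244⌋ − ⌊8047/244⌋ = 33 − 32 = 1
n=40: ⌊(41·201+208)/244⌋ − ⌊(40·201+208)/244⌋ = ⌊8449/244⌋ − ⌊8248/244⌋ = 34 − 33 = 1
n=41: ⌊(42·201+208)/244⌋ − ⌊(41·201+208)/244⌋ = ⌊8650/244⌋ − ⌊8449/244⌋ = 35 − 34 = 1
n=42: ⌊(43·201+208)/244⌋ − ⌊(42·201+208)/244⌋ = ⌊8851/244⌋ − ⌊8650/244⌋ = 36 − 35 = 1
n=43: ⌊(44·201+208)/244⌋ − ⌊(43·201+208)/244⌋ = ⌊9052/244⌋ − ⌊8851/244⌋ = 37 − 36 = 1
n=44: ⌊(45·201+208)/244⌋ − ⌊(44·201+208)/244⌋ = ⌊9253/244⌋ − ⌊9052/244⌋ = 37 − 37 = 0
n=45: ⌊(46·201+208)/244⌋ − ⌊(45·201+208)/244⌋ = ⌊9454/244⌋ − ⌊9253/244⌋ = 38 − 37 = 1
n=46: ⌊(47·201+208)/244⌋ − ⌊(46·201+208)/244⌋ = ⌊9655/244⌋ − ⌊9454/244⌋ = 39 − 38 = 1
n=47: ⌊(48·201+208)/244⌋ − ⌊(47·201+208)/244⌋ = ⌊9856/244⌋ − ⌊9655/244⌋ = 40 − 39 = 1
n=48: ⌊(49·201+208)/244⌋ − ⌊(48·201+208)/244⌋ = ⌊10057/244⌋ − ⌊9856/244⌋ = 41 − 40 = 1
n=49: ⌊(50·201+208)/244⌋ − ⌊(49·201+208)/244⌋ = ⌊10258/244⌋ − ⌊10057/244⌋ = 42 − 41 = 1
n=50: ⌊(51·201+208)/244⌋ − ⌊(50·201+208)/244⌋ = ⌊10459/244⌋ − ⌊10258/244⌋ = 42 − 42 = 0
n=51: ⌊(52·201+208)/244⌋ − ⌊(51·201+208)/244⌋ = ⌊10660/244⌋ − ⌊10459/244⌋ = 43 − 42 = 1
n=52: ⌊(53·201+208)/244⌋ − ⌊(52·201+208)/244⌋ = ⌊10861/244⌋ − ⌊10660/244⌋ = 44 − 43 = 1
n=53: ⌊(54·201+208)/244⌋ − ⌊(53·201+208)/244⌋ = ⌊11062/244⌋ − ⌊10861/244⌋ = 45 − 44 = 1
n=54: ⌊(55·201+208)/244⌋ − ⌊(54·201+208)/244⌋ = ⌊11263/244⌋ − ⌊11062/244⌋ = 46 − 45 = 1
n=55: ⌊(56·201+208)/244⌋ − ⌊(55·201+208)/244⌋ = ⌊11464/244⌋ − ⌊11263/244⌋ = 46 − 46 = 0
n=56: ⌊(57·201+208)/244⌋ − ⌊(56·201+208)/244⌋ = ⌊11665/244⌋ − ⌊11464/244⌋ = 47 − 46 = 1
n=57: ⌊(58·201+208)/244⌋ − ⌊(57·201+208)/244⌋ = ⌊11866/244⌋ − ⌊11665/244⌋ = 48 − 47 = 1
n=58: ⌊(59·201+208)/244⌋ − ⌊(58·201+208)/244⌋ = ⌊12067/244⌋ − ⌊11866/244⌋ = 49 − 48 = 1

11110111110111110111101111101111101111011111011111011110111


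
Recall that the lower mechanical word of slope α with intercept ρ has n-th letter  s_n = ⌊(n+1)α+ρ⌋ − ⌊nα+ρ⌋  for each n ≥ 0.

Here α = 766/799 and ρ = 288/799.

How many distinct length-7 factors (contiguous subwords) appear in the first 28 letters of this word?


t_n = ⌊(n·766+288)/799⌋ for n = 0 … 28:
  n=0…9: ⌊288/799⌋=0 ⌊1054/799⌋=1 ⌊1820/799⌋=2 ⌊2586/799⌋=3 ⌊3352/799⌋=4 ⌊4118/799⌋=5 ⌊4884/799⌋=6 ⌊5650/799⌋=7 ⌊6416/799⌋=8 ⌊7182/799⌋=8
  n=10…19: ⌊7948/799⌋=9 ⌊8714/799⌋=10 ⌊9480/799⌋=11 ⌊10246/799⌋=12 ⌊11012/799⌋=13 ⌊11778/799⌋=14 ⌊12544/799⌋=15 ⌊13310/799⌋=16 ⌊14076/799⌋=17 ⌊14842/799⌋=18
  n=20…28: ⌊15608/799⌋=19 ⌊16374/799⌋=20 ⌊17140/799⌋=21 ⌊17906/799⌋=22 ⌊18672/799⌋=23 ⌊19438/799⌋=24 ⌊20204/799⌋=25 ⌊20970/799⌋=26 ⌊21736/799⌋=27
s_n = t_(n+1) − t_n for n = 0 … 27 gives
prefix = 1111111101111111111111111111
slide a length-7 window over [0..6] … [21..27] (22 windows); first occurrence of each distinct factor:
  [  0..  6] 1111111
  [  2..  8] 1111110
  [  3..  9] 1111101
  [  4.. 10] 1111011
  [  5.. 11] 1110111
  [  6.. 12] 1101111
  [  7.. 13] 1011111
  [  8.. 14] 0111111
  (the other 14 windows repeat one of these)
distinct factors: {0111111, 1011111, 1101111, 1110111, 1111011, 1111101, 1111110, 1111111}
count = 8  (Sturmian bound for length 7 is 8)

8


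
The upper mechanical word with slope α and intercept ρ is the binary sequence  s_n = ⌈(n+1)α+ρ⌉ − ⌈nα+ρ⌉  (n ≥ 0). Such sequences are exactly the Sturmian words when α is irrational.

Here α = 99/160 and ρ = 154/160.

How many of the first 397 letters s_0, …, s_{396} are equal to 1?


#1s = Σ_{n=0}^{396} s_n = Σ_{n=0}^{396} (⌈(n+1)α+ρ⌉ − ⌈nα+ρ⌉)
the sum telescopes: every ⌈nα+ρ⌉ with 0 < n < 397 appears once with + and once with −, leaving ⌈397α+ρ⌉ − ⌈0·α+ρ⌉
397α + ρ = (397·99 + 154) / 160 = 39457/160
ρ = 154/160
⌈39457/160⌉ = 247,  ⌈154/160⌉ = 1
#1s = 247 − 1 = 246

246


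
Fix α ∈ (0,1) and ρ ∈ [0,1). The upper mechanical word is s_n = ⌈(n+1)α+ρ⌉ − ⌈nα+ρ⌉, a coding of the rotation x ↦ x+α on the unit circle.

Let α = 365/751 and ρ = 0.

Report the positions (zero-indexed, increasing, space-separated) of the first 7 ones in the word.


0 2 4 6 8 10 12

n=0: ⌈365/751⌉−⌈0/751⌉ = 1−0 = 1  ← one
n=1: ⌈730/751⌉−⌈365/751⌉ = 1−1 = 0
n=2: ⌈1095/751⌉−⌈730/751⌉ = 2−1 = 1  ← one
n=3: ⌈1460/751⌉−⌈1095/751⌉ = 2−2 = 0
n=4: ⌈1825/751⌉−⌈1460/751⌉ = 3−2 = 1  ← one
n=5: ⌈2190/751⌉−⌈1825/751⌉ = 3−3 = 0
n=6: ⌈2555/751⌉−⌈2190/751⌉ = 4−3 = 1  ← one
n=7: ⌈2920/751⌉−⌈2555/751⌉ = 4−4 = 0
n=8: ⌈3285/751⌉−⌈2920/751⌉ = 5−4 = 1  ← one
n=9: ⌈3650/751⌉−⌈3285/751⌉ = 5−5 = 0
n=10: ⌈4015/751⌉−⌈3650/751⌉ = 6−5 = 1  ← one
n=11: ⌈4380/751⌉−⌈4015/751⌉ = 6−6 = 0
n=12: ⌈4745/751⌉−⌈4380/751⌉ = 7−6 = 1  ← one
positions of the first 7 ones: 0 2 4 6 8 10 12
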